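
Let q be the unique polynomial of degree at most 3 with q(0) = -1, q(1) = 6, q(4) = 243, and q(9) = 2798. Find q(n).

q(n) = 4n^3 - 2n^2 + 5n - 1

Using the Lagrange interpolation formula with nodes 0, 1, 4, 9:
  L_0(n) = (n - 1)(n - 4)(n - 9) / -36
  L_1(n) = n(n - 4)(n - 9) / 24
  L_2(n) = n(n - 1)(n - 9) / -60
  L_3(n) = n(n - 1)(n - 4) / 360
Then q(n) = -1·L_0(n) + 6·L_1(n) + 243·L_2(n) + 2798·L_3(n).
Expanding and collecting terms gives q(n) = 4n^3 - 2n^2 + 5n - 1.
Check: q(0) = -1. ✓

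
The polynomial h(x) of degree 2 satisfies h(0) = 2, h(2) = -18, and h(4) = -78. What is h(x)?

h(x) = -5x^2 + 2

Write h(x) = ax^2 + bx + c. Substituting each data point gives a linear system:
  c = 2
  4a + 2b + c = -18
  16a + 4b + c = -78
Solving the system yields a = -5, b = 0, c = 2.
So h(x) = -5x^2 + 2.
Check: h(0) = 2. ✓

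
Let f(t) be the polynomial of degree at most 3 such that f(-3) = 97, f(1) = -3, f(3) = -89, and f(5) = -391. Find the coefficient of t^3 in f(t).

-3

Write f(t) = at^3 + bt^2 + ct + d. Substituting each data point gives a linear system:
  -27a + 9b - 3c + d = 97
  a + b + c + d = -3
  27a + 9b + 3c + d = -89
  125a + 25b + 5c + d = -391
Solving the system yields a = -3, b = 0, c = -4, d = 4.
So f(t) = -3t^3 - 4t + 4.
The leading coefficient is -3.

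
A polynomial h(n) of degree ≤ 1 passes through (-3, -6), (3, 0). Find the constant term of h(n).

Write h(n) = an + b. Substituting each data point gives a linear system:
  -3a + b = -6
  3a + b = 0
Solving the system yields a = 1, b = -3.
So h(n) = n - 3.
The constant term is -3.

-3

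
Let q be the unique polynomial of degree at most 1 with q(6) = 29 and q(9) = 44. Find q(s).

Write q(s) = as + b. Substituting each data point gives a linear system:
  6a + b = 29
  9a + b = 44
Solving the system yields a = 5, b = -1.
So q(s) = 5s - 1.
Check: q(9) = 44. ✓

q(s) = 5s - 1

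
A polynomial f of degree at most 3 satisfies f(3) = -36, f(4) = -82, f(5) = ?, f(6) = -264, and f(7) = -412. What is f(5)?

-156

The 4 known points determine the degree-3 polynomial uniquely.
Write f(t) = at^3 + bt^2 + ct + d. Substituting each data point gives a linear system:
  27a + 9b + 3c + d = -36
  64a + 16b + 4c + d = -82
  216a + 36b + 6c + d = -264
  343a + 49b + 7c + d = -412
Solving the system yields a = -1, b = -2, c = 5, d = -6.
So f(t) = -t³ - 2t² + 5t - 6.
Then f(5) = -156.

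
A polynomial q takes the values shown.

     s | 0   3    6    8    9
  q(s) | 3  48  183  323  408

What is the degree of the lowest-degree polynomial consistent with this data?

2

Divided differences on the nodes 0, 3, 6, 8, 9:
  order 0: 3  48  183  323  408
  order 1: 15  45  70  85
  order 2: 5  5  5
  order 3: 0  0
  order 4: 0
The order-2 divided differences are all 5 (nonzero) and every higher order vanishes, so the data lies on a polynomial of degree exactly 2.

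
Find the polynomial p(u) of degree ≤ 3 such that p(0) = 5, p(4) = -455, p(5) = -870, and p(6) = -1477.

Write p(u) = au^3 + bu^2 + cu + d. Substituting each data point gives a linear system:
  d = 5
  64a + 16b + 4c + d = -455
  125a + 25b + 5c + d = -870
  216a + 36b + 6c + d = -1477
Solving the system yields a = -6, b = -6, c = 5, d = 5.
So p(u) = -6u^3 - 6u^2 + 5u + 5.
Check: p(0) = 5. ✓

p(u) = -6u^3 - 6u^2 + 5u + 5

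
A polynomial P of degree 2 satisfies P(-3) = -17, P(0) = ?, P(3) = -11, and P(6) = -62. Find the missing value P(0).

The 3 known points determine the degree-2 polynomial uniquely.
Write P(u) = au^2 + bu + c. Substituting each data point gives a linear system:
  9a - 3b + c = -17
  9a + 3b + c = -11
  36a + 6b + c = -62
Solving the system yields a = -2, b = 1, c = 4.
So P(u) = -2u² + u + 4.
Then P(0) = 4.

4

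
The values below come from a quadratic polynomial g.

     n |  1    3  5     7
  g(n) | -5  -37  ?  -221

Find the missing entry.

On equispaced nodes a degree-2 polynomial has vanishing third forward difference, so
  - g(1) + 3·g(3) - 3·g(5) + g(7) = 0.
Substituting the known values and solving for g(5):
  -3·g(5) = 327
  g(5) = -109.

-109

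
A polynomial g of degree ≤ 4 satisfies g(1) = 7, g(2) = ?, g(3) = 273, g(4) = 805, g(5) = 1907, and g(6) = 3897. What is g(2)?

65

On equispaced nodes a degree-4 polynomial has vanishing fifth forward difference, so
  - g(1) + 5·g(2) - 10·g(3) + 10·g(4) - 5·g(5) + g(6) = 0.
Substituting the known values and solving for g(2):
  5·g(2) = 325
  g(2) = 65.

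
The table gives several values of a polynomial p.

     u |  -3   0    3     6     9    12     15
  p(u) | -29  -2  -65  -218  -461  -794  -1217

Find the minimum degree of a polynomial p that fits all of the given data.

Forward differences of the values at u = -3, 0, 3, 6, 9, 12, 15:
  p  : -29  -2  -65  -218  -461  -794  -1217
  Δ  : 27  -63  -153  -243  -333  -423
  Δ^2: -90  -90  -90  -90  -90
  Δ^3: 0  0  0  0
  Δ^4: 0  0  0
  Δ^5: 0  0
  Δ^6: 0
The second differences are constant (-90) and nonzero, while all higher differences vanish, so the minimal degree is 2.

2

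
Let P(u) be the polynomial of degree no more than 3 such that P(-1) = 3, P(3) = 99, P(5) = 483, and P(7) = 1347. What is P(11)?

Using the Lagrange interpolation formula with nodes -1, 3, 5, 7:
  L_0(u) = (u - 3)(u - 5)(u - 7) / -192
  L_1(u) = (u + 1)(u - 5)(u - 7) / 32
  L_2(u) = (u + 1)(u - 3)(u - 7) / -24
  L_3(u) = (u + 1)(u - 3)(u - 5) / 64
Then P(u) = 3·L_0(u) + 99·L_1(u) + 483·L_2(u) + 1347·L_3(u).
Expanding and collecting terms gives P(u) = 4u³ - 4u + 3.
Evaluating at u = 11: P(11) = 5283.

5283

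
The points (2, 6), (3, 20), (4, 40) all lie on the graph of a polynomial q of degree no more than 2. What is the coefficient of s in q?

-1

Write q(s) = as^2 + bs + c. Substituting each data point gives a linear system:
  4a + 2b + c = 6
  9a + 3b + c = 20
  16a + 4b + c = 40
Solving the system yields a = 3, b = -1, c = -4.
So q(s) = 3s² - s - 4.
The coefficient of s is -1.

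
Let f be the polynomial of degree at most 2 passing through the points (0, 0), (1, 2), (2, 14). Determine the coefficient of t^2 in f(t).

Write f(t) = at^2 + bt + c. Substituting each data point gives a linear system:
  c = 0
  a + b + c = 2
  4a + 2b + c = 14
Solving the system yields a = 5, b = -3, c = 0.
So f(t) = 5t² - 3t.
The leading coefficient is 5.

5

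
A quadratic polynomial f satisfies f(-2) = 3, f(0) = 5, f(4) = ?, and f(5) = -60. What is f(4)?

The 3 known points determine the degree-2 polynomial uniquely.
Write f(t) = at^2 + bt + c. Substituting each data point gives a linear system:
  4a - 2b + c = 3
  c = 5
  25a + 5b + c = -60
Solving the system yields a = -2, b = -3, c = 5.
So f(t) = -2t^2 - 3t + 5.
Then f(4) = -39.

-39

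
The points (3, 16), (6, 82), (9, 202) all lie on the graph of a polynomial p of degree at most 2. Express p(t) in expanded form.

p(t) = 3t^2 - 5t + 4

Write p(t) = at^2 + bt + c. Substituting each data point gives a linear system:
  9a + 3b + c = 16
  36a + 6b + c = 82
  81a + 9b + c = 202
Solving the system yields a = 3, b = -5, c = 4.
So p(t) = 3t^2 - 5t + 4.
Check: p(6) = 82. ✓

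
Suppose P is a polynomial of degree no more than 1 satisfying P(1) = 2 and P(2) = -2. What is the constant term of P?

Write P(u) = au + b. Substituting each data point gives a linear system:
  a + b = 2
  2a + b = -2
Solving the system yields a = -4, b = 6.
So P(u) = -4u + 6.
The constant term is 6.

6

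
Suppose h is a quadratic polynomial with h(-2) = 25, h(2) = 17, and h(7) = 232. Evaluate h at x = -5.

Using the Lagrange interpolation formula with nodes -2, 2, 7:
  L_0(x) = (x - 2)(x - 7) / 36
  L_1(x) = (x + 2)(x - 7) / -20
  L_2(x) = (x + 2)(x - 2) / 45
Then h(x) = 25·L_0(x) + 17·L_1(x) + 232·L_2(x).
Expanding and collecting terms gives h(x) = 5x² - 2x + 1.
Evaluating at x = -5: h(-5) = 136.

136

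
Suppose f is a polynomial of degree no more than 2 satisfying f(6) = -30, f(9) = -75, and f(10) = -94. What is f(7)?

-43

Write f(n) = an^2 + bn + c. Substituting each data point gives a linear system:
  36a + 6b + c = -30
  81a + 9b + c = -75
  100a + 10b + c = -94
Solving the system yields a = -1, b = 0, c = 6.
So f(n) = -n^2 + 6.
Then f(7) = -43.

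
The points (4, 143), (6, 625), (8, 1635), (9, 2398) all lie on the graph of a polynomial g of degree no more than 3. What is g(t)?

Write g(t) = at^3 + bt^2 + ct + d. Substituting each data point gives a linear system:
  64a + 16b + 4c + d = 143
  216a + 36b + 6c + d = 625
  512a + 64b + 8c + d = 1635
  729a + 81b + 9c + d = 2398
Solving the system yields a = 4, b = -6, c = -3, d = -5.
So g(t) = 4t^3 - 6t^2 - 3t - 5.
Check: g(6) = 625. ✓

g(t) = 4t^3 - 6t^2 - 3t - 5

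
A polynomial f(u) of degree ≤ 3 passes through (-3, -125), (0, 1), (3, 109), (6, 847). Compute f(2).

35

Write f(u) = au^3 + bu^2 + cu + d. Substituting each data point gives a linear system:
  -27a + 9b - 3c + d = -125
  d = 1
  27a + 9b + 3c + d = 109
  216a + 36b + 6c + d = 847
Solving the system yields a = 4, b = -1, c = 3, d = 1.
So f(u) = 4u³ - u² + 3u + 1.
Then f(2) = 35.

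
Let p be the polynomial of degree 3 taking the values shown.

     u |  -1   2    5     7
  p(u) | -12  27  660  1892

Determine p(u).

p(u) = 6u^3 - 3u^2 - 2u - 5

Using the Lagrange interpolation formula with nodes -1, 2, 5, 7:
  L_0(u) = (u - 2)(u - 5)(u - 7) / -144
  L_1(u) = (u + 1)(u - 5)(u - 7) / 45
  L_2(u) = (u + 1)(u - 2)(u - 7) / -36
  L_3(u) = (u + 1)(u - 2)(u - 5) / 80
Then p(u) = -12·L_0(u) + 27·L_1(u) + 660·L_2(u) + 1892·L_3(u).
Expanding and collecting terms gives p(u) = 6u^3 - 3u^2 - 2u - 5.
Check: p(5) = 660. ✓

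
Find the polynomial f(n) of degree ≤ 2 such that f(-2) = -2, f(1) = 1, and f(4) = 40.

f(n) = 2n^2 + 3n - 4

Using the Lagrange interpolation formula with nodes -2, 1, 4:
  L_0(n) = (n - 1)(n - 4) / 18
  L_1(n) = (n + 2)(n - 4) / -9
  L_2(n) = (n + 2)(n - 1) / 18
Then f(n) = -2·L_0(n) + 1·L_1(n) + 40·L_2(n).
Expanding and collecting terms gives f(n) = 2n^2 + 3n - 4.
Check: f(4) = 40. ✓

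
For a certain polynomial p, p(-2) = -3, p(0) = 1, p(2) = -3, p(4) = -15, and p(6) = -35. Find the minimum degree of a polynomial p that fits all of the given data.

Forward differences of the values at t = -2, 0, 2, 4, 6:
  p  : -3  1  -3  -15  -35
  Δ  : 4  -4  -12  -20
  Δ^2: -8  -8  -8
  Δ^3: 0  0
  Δ^4: 0
The second differences are constant (-8) and nonzero, while all higher differences vanish, so the minimal degree is 2.

2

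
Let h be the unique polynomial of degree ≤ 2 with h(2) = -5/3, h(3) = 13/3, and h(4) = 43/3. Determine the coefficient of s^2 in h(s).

2

Write h(s) = as^2 + bs + c. Substituting each data point gives a linear system:
  4a + 2b + c = -5/3
  9a + 3b + c = 13/3
  16a + 4b + c = 43/3
Solving the system yields a = 2, b = -4, c = -5/3.
So h(s) = 2s² - 4s - 5/3.
The leading coefficient is 2.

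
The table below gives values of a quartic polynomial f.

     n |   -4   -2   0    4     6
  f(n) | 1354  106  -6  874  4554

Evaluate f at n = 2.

58

Write f(n) = an^4 + bn^3 + cn^2 + dn + e. Substituting each data point gives a linear system:
  256a - 64b + 16c - 4d + e = 1354
  16a - 8b + 4c - 2d + e = 106
  e = -6
  256a + 64b + 16c + 4d + e = 874
  1296a + 216b + 36c + 6d + e = 4554
Solving the system yields a = 4, b = -4, c = 6, d = 4, e = -6.
So f(n) = 4n^4 - 4n^3 + 6n^2 + 4n - 6.
Then f(2) = 58.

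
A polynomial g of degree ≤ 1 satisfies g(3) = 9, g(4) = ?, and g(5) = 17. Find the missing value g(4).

13

On equispaced nodes a degree-1 polynomial has vanishing second forward difference, so
  g(3) - 2·g(4) + g(5) = 0.
Substituting the known values and solving for g(4):
  -2·g(4) = -26
  g(4) = 13.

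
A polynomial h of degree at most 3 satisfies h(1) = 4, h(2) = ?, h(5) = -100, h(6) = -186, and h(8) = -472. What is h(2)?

2

The 4 known points determine the degree-3 polynomial uniquely.
Write h(t) = at^3 + bt^2 + ct + d. Substituting each data point gives a linear system:
  a + b + c + d = 4
  125a + 25b + 5c + d = -100
  216a + 36b + 6c + d = -186
  512a + 64b + 8c + d = -472
Solving the system yields a = -1, b = 0, c = 5, d = 0.
So h(t) = -t^3 + 5t.
Then h(2) = 2.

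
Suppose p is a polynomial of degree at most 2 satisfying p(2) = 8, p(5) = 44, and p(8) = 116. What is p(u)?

Write p(u) = au^2 + bu + c. Substituting each data point gives a linear system:
  4a + 2b + c = 8
  25a + 5b + c = 44
  64a + 8b + c = 116
Solving the system yields a = 2, b = -2, c = 4.
So p(u) = 2u^2 - 2u + 4.
Check: p(2) = 8. ✓

p(u) = 2u^2 - 2u + 4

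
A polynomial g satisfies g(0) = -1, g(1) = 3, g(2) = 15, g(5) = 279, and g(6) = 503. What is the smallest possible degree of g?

Divided differences on the nodes 0, 1, 2, 5, 6:
  order 0: -1  3  15  279  503
  order 1: 4  12  88  224
  order 2: 4  19  34
  order 3: 3  3
  order 4: 0
The order-3 divided differences are all 3 (nonzero) and every higher order vanishes, so the data lies on a polynomial of degree exactly 3.

3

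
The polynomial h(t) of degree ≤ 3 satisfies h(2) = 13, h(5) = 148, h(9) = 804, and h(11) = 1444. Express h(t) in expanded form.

h(t) = t^3 + t^2 - t + 3

Write h(t) = at^3 + bt^2 + ct + d. Substituting each data point gives a linear system:
  8a + 4b + 2c + d = 13
  125a + 25b + 5c + d = 148
  729a + 81b + 9c + d = 804
  1331a + 121b + 11c + d = 1444
Solving the system yields a = 1, b = 1, c = -1, d = 3.
So h(t) = t^3 + t^2 - t + 3.
Check: h(2) = 13. ✓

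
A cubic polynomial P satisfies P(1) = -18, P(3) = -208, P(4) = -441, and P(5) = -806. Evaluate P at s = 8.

Write P(s) = as^3 + bs^2 + cs + d. Substituting each data point gives a linear system:
  a + b + c + d = -18
  27a + 9b + 3c + d = -208
  64a + 16b + 4c + d = -441
  125a + 25b + 5c + d = -806
Solving the system yields a = -5, b = -6, c = -6, d = -1.
So P(s) = -5s^3 - 6s^2 - 6s - 1.
Then P(8) = -2993.

-2993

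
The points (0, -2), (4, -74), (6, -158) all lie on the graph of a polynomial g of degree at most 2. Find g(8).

Using the Lagrange interpolation formula with nodes 0, 4, 6:
  L_0(t) = (t - 4)(t - 6) / 24
  L_1(t) = t(t - 6) / -8
  L_2(t) = t(t - 4) / 12
Then g(t) = -2·L_0(t) - 74·L_1(t) - 158·L_2(t).
Expanding and collecting terms gives g(t) = -4t^2 - 2t - 2.
Evaluating at t = 8: g(8) = -274.

-274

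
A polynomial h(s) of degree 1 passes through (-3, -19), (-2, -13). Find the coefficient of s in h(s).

Write h(s) = as + b. Substituting each data point gives a linear system:
  -3a + b = -19
  -2a + b = -13
Solving the system yields a = 6, b = -1.
So h(s) = 6s - 1.
The leading coefficient is 6.

6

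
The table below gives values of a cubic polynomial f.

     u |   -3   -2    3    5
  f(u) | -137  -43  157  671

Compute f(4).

Write f(u) = au^3 + bu^2 + cu + d. Substituting each data point gives a linear system:
  -27a + 9b - 3c + d = -137
  -8a + 4b - 2c + d = -43
  27a + 9b + 3c + d = 157
  125a + 25b + 5c + d = 671
Solving the system yields a = 5, b = 1, c = 4, d = 1.
So f(u) = 5u³ + u² + 4u + 1.
Then f(4) = 353.

353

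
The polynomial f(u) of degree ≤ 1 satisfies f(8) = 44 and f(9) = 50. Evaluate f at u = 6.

32

Write f(u) = au + b. Substituting each data point gives a linear system:
  8a + b = 44
  9a + b = 50
Solving the system yields a = 6, b = -4.
So f(u) = 6u - 4.
Then f(6) = 32.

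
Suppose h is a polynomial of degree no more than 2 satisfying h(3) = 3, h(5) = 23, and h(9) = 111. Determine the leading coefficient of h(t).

Write h(t) = at^2 + bt + c. Substituting each data point gives a linear system:
  9a + 3b + c = 3
  25a + 5b + c = 23
  81a + 9b + c = 111
Solving the system yields a = 2, b = -6, c = 3.
So h(t) = 2t² - 6t + 3.
The leading coefficient is 2.

2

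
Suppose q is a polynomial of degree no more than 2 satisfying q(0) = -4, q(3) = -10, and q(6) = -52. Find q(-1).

Using the Lagrange interpolation formula with nodes 0, 3, 6:
  L_0(n) = (n - 3)(n - 6) / 18
  L_1(n) = n(n - 6) / -9
  L_2(n) = n(n - 3) / 18
Then q(n) = -4·L_0(n) - 10·L_1(n) - 52·L_2(n).
Expanding and collecting terms gives q(n) = -2n^2 + 4n - 4.
Evaluating at n = -1: q(-1) = -10.

-10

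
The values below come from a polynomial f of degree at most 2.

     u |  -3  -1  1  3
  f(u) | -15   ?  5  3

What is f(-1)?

-1

The 3 known points determine the degree-2 polynomial uniquely.
Write f(u) = au^2 + bu + c. Substituting each data point gives a linear system:
  9a - 3b + c = -15
  a + b + c = 5
  9a + 3b + c = 3
Solving the system yields a = -1, b = 3, c = 3.
So f(u) = -u^2 + 3u + 3.
Then f(-1) = -1.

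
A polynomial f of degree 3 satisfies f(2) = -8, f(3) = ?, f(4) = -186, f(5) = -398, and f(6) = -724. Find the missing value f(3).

-64

The 4 known points determine the degree-3 polynomial uniquely.
Write f(u) = au^3 + bu^2 + cu + d. Substituting each data point gives a linear system:
  8a + 4b + 2c + d = -8
  64a + 16b + 4c + d = -186
  125a + 25b + 5c + d = -398
  216a + 36b + 6c + d = -724
Solving the system yields a = -4, b = 3, c = 5, d = 2.
So f(u) = -4u³ + 3u² + 5u + 2.
Then f(3) = -64.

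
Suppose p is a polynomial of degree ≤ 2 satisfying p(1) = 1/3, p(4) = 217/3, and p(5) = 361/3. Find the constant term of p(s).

Write p(s) = as^2 + bs + c. Substituting each data point gives a linear system:
  a + b + c = 1/3
  16a + 4b + c = 217/3
  25a + 5b + c = 361/3
Solving the system yields a = 6, b = -6, c = 1/3.
So p(s) = 6s^2 - 6s + 1/3.
The constant term is 1/3.

1/3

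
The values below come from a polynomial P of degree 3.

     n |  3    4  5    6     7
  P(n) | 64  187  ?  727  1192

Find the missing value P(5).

400

On equispaced nodes a degree-3 polynomial has vanishing fourth forward difference, so
  P(3) - 4·P(4) + 6·P(5) - 4·P(6) + P(7) = 0.
Substituting the known values and solving for P(5):
  6·P(5) = 2400
  P(5) = 400.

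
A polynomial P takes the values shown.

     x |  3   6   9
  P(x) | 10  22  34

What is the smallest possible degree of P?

Forward differences of the values at x = 3, 6, 9:
  P  : 10  22  34
  Δ  : 12  12
  Δ^2: 0
The first differences are constant (12) and nonzero, while all higher differences vanish, so the minimal degree is 1.

1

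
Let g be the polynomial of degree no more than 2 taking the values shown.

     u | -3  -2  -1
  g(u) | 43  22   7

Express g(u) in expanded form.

Write g(u) = au^2 + bu + c. Substituting each data point gives a linear system:
  9a - 3b + c = 43
  4a - 2b + c = 22
  a - b + c = 7
Solving the system yields a = 3, b = -6, c = -2.
So g(u) = 3u^2 - 6u - 2.
Check: g(-1) = 7. ✓

g(u) = 3u^2 - 6u - 2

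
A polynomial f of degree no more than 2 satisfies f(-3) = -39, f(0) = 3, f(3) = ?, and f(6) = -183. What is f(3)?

On equispaced nodes a degree-2 polynomial has vanishing third forward difference, so
  - f(-3) + 3·f(0) - 3·f(3) + f(6) = 0.
Substituting the known values and solving for f(3):
  -3·f(3) = 135
  f(3) = -45.

-45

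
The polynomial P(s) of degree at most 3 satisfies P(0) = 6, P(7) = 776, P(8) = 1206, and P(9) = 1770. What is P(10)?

2486

Write P(s) = as^3 + bs^2 + cs + d. Substituting each data point gives a linear system:
  d = 6
  343a + 49b + 7c + d = 776
  512a + 64b + 8c + d = 1206
  729a + 81b + 9c + d = 1770
Solving the system yields a = 3, b = -5, c = -2, d = 6.
So P(s) = 3s³ - 5s² - 2s + 6.
Then P(10) = 2486.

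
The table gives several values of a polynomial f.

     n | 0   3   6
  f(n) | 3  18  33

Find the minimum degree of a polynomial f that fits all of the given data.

Forward differences of the values at n = 0, 3, 6:
  f  : 3  18  33
  Δ  : 15  15
  Δ^2: 0
The first differences are constant (15) and nonzero, while all higher differences vanish, so the minimal degree is 1.

1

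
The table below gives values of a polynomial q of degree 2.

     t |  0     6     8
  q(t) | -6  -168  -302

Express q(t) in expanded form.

q(t) = -5t^2 + 3t - 6

Write q(t) = at^2 + bt + c. Substituting each data point gives a linear system:
  c = -6
  36a + 6b + c = -168
  64a + 8b + c = -302
Solving the system yields a = -5, b = 3, c = -6.
So q(t) = -5t^2 + 3t - 6.
Check: q(0) = -6. ✓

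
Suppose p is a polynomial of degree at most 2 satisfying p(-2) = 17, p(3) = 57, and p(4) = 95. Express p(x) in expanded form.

Using the Lagrange interpolation formula with nodes -2, 3, 4:
  L_0(x) = (x - 3)(x - 4) / 30
  L_1(x) = (x + 2)(x - 4) / -5
  L_2(x) = (x + 2)(x - 3) / 6
Then p(x) = 17·L_0(x) + 57·L_1(x) + 95·L_2(x).
Expanding and collecting terms gives p(x) = 5x^2 + 3x + 3.
Check: p(4) = 95. ✓

p(x) = 5x^2 + 3x + 3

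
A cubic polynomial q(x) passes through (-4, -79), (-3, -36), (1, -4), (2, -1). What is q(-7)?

Write q(x) = ax^3 + bx^2 + cx + d. Substituting each data point gives a linear system:
  -64a + 16b - 4c + d = -79
  -27a + 9b - 3c + d = -36
  a + b + c + d = -4
  8a + 4b + 2c + d = -1
Solving the system yields a = 1, b = -1, c = -1, d = -3.
So q(x) = x^3 - x^2 - x - 3.
Then q(-7) = -388.

-388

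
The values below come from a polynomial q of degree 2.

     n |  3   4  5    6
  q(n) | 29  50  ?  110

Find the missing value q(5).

77

On equispaced nodes a degree-2 polynomial has vanishing third forward difference, so
  - q(3) + 3·q(4) - 3·q(5) + q(6) = 0.
Substituting the known values and solving for q(5):
  -3·q(5) = -231
  q(5) = 77.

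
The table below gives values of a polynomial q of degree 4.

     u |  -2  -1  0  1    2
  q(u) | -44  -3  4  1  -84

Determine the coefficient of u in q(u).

6

Write q(u) = au^4 + bu^3 + cu^2 + du + e. Substituting each data point gives a linear system:
  16a - 8b + 4c - 2d + e = -44
  a - b + c - d + e = -3
  e = 4
  a + b + c + d + e = 1
  16a + 8b + 4c + 2d + e = -84
Solving the system yields a = -4, b = -4, c = -1, d = 6, e = 4.
So q(u) = -4u^4 - 4u^3 - u^2 + 6u + 4.
The coefficient of u is 6.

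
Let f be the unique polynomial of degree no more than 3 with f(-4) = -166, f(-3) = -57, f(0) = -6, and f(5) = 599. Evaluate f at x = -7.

Write f(x) = ax^3 + bx^2 + cx + d. Substituting each data point gives a linear system:
  -64a + 16b - 4c + d = -166
  -27a + 9b - 3c + d = -57
  d = -6
  125a + 25b + 5c + d = 599
Solving the system yields a = 4, b = 5, c = -4, d = -6.
So f(x) = 4x³ + 5x² - 4x - 6.
Then f(-7) = -1105.

-1105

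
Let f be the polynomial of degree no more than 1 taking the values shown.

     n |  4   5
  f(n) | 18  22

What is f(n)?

Write f(n) = an + b. Substituting each data point gives a linear system:
  4a + b = 18
  5a + b = 22
Solving the system yields a = 4, b = 2.
So f(n) = 4n + 2.
Check: f(4) = 18. ✓

f(n) = 4n + 2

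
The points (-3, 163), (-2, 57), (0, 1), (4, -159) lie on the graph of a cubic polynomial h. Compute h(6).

Write h(n) = an^3 + bn^2 + cn + d. Substituting each data point gives a linear system:
  -27a + 9b - 3c + d = 163
  -8a + 4b - 2c + d = 57
  d = 1
  64a + 16b + 4c + d = -159
Solving the system yields a = -4, b = 6, c = 0, d = 1.
So h(n) = -4n³ + 6n² + 1.
Then h(6) = -647.

-647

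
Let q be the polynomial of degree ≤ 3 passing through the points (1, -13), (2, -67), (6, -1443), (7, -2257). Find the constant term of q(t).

Write q(t) = at^3 + bt^2 + ct + d. Substituting each data point gives a linear system:
  a + b + c + d = -13
  8a + 4b + 2c + d = -67
  216a + 36b + 6c + d = -1443
  343a + 49b + 7c + d = -2257
Solving the system yields a = -6, b = -4, c = 0, d = -3.
So q(t) = -6t^3 - 4t^2 - 3.
The constant term is -3.

-3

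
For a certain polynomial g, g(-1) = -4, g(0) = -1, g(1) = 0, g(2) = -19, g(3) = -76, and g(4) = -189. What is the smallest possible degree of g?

Forward differences of the values at u = -1, 0, 1, 2, 3, 4:
  g  : -4  -1  0  -19  -76  -189
  Δ  : 3  1  -19  -57  -113
  Δ^2: -2  -20  -38  -56
  Δ^3: -18  -18  -18
  Δ^4: 0  0
  Δ^5: 0
The third differences are constant (-18) and nonzero, while all higher differences vanish, so the minimal degree is 3.

3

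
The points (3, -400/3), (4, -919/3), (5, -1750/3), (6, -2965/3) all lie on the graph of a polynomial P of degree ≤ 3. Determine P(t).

Using the Lagrange interpolation formula with nodes 3, 4, 5, 6:
  L_0(t) = (t - 4)(t - 5)(t - 6) / -6
  L_1(t) = (t - 3)(t - 5)(t - 6) / 2
  L_2(t) = (t - 3)(t - 4)(t - 6) / -2
  L_3(t) = (t - 3)(t - 4)(t - 5) / 6
Then P(t) = -400/3·L_0(t) - 919/3·L_1(t) - 1750/3·L_2(t) - 2965/3·L_3(t).
Expanding and collecting terms gives P(t) = -4t^3 - 4t^2 + 3t + 5/3.
Check: P(3) = -400/3. ✓

P(t) = -4t^3 - 4t^2 + 3t + 5/3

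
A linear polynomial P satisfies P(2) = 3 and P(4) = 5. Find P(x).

Using the Lagrange interpolation formula with nodes 2, 4:
  L_0(x) = (x - 4) / -2
  L_1(x) = (x - 2) / 2
Then P(x) = 3·L_0(x) + 5·L_1(x).
Expanding and collecting terms gives P(x) = x + 1.
Check: P(2) = 3. ✓

P(x) = x + 1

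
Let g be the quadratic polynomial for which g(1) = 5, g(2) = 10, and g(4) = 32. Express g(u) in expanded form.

Write g(u) = au^2 + bu + c. Substituting each data point gives a linear system:
  a + b + c = 5
  4a + 2b + c = 10
  16a + 4b + c = 32
Solving the system yields a = 2, b = -1, c = 4.
So g(u) = 2u^2 - u + 4.
Check: g(2) = 10. ✓

g(u) = 2u^2 - u + 4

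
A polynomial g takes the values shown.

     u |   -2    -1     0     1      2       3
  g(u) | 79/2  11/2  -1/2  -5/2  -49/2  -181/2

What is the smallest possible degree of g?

3

Forward differences of the values at u = -2, -1, 0, 1, 2, 3:
  g  : 79/2  11/2  -1/2  -5/2  -49/2  -181/2
  Δ  : -34  -6  -2  -22  -66
  Δ^2: 28  4  -20  -44
  Δ^3: -24  -24  -24
  Δ^4: 0  0
  Δ^5: 0
The third differences are constant (-24) and nonzero, while all higher differences vanish, so the minimal degree is 3.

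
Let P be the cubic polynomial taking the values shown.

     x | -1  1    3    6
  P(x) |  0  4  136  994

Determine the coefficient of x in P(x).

Write P(x) = ax^3 + bx^2 + cx + d. Substituting each data point gives a linear system:
  -a + b - c + d = 0
  a + b + c + d = 4
  27a + 9b + 3c + d = 136
  216a + 36b + 6c + d = 994
Solving the system yields a = 4, b = 4, c = -2, d = -2.
So P(x) = 4x^3 + 4x^2 - 2x - 2.
The coefficient of x is -2.

-2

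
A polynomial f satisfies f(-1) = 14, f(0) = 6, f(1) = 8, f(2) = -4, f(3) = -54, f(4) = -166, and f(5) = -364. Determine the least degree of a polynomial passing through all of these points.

Forward differences of the values at t = -1, 0, 1, 2, 3, 4, 5:
  f  : 14  6  8  -4  -54  -166  -364
  Δ  : -8  2  -12  -50  -112  -198
  Δ^2: 10  -14  -38  -62  -86
  Δ^3: -24  -24  -24  -24
  Δ^4: 0  0  0
  Δ^5: 0  0
  Δ^6: 0
The third differences are constant (-24) and nonzero, while all higher differences vanish, so the minimal degree is 3.

3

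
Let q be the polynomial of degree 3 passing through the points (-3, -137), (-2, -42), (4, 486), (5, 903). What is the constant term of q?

-2

Write q(u) = au^3 + bu^2 + cu + d. Substituting each data point gives a linear system:
  -27a + 9b - 3c + d = -137
  -8a + 4b - 2c + d = -42
  64a + 16b + 4c + d = 486
  125a + 25b + 5c + d = 903
Solving the system yields a = 6, b = 5, c = 6, d = -2.
So q(u) = 6u^3 + 5u^2 + 6u - 2.
The constant term is -2.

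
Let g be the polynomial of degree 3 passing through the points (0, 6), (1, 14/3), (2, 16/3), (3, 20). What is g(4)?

182/3

Forward differences of the values at u = 0, 1, 2, 3:
  g  : 6  14/3  16/3  20
  Δ  : -4/3  2/3  44/3
  Δ^2: 2  14
  Δ^3: 12
The third differences are constant, confirming degree 3.
Interpolating (Newton forward form) and evaluating at u = 4 gives g(4) = 182/3.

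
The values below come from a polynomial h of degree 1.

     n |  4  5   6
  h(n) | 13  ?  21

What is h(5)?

17

On equispaced nodes a degree-1 polynomial has vanishing second forward difference, so
  h(4) - 2·h(5) + h(6) = 0.
Substituting the known values and solving for h(5):
  -2·h(5) = -34
  h(5) = 17.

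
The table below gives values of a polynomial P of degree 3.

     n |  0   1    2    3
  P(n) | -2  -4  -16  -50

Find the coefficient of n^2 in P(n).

1

Write P(n) = an^3 + bn^2 + cn + d. Substituting each data point gives a linear system:
  d = -2
  a + b + c + d = -4
  8a + 4b + 2c + d = -16
  27a + 9b + 3c + d = -50
Solving the system yields a = -2, b = 1, c = -1, d = -2.
So P(n) = -2n^3 + n^2 - n - 2.
The coefficient of n^2 is 1.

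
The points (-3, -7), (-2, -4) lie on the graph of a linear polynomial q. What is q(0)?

Using the Lagrange interpolation formula with nodes -3, -2:
  L_0(x) = (x + 2) / -1
  L_1(x) = (x + 3) / 1
Then q(x) = -7·L_0(x) - 4·L_1(x).
Expanding and collecting terms gives q(x) = 3x + 2.
Evaluating at x = 0: q(0) = 2.

2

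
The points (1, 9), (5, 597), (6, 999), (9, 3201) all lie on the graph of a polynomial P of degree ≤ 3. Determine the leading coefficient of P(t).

4

Write P(t) = at^3 + bt^2 + ct + d. Substituting each data point gives a linear system:
  a + b + c + d = 9
  125a + 25b + 5c + d = 597
  216a + 36b + 6c + d = 999
  729a + 81b + 9c + d = 3201
Solving the system yields a = 4, b = 3, c = 5, d = -3.
So P(t) = 4t³ + 3t² + 5t - 3.
The leading coefficient is 4.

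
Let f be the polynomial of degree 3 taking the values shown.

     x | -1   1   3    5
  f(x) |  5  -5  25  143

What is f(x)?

f(x) = x^3 + 2x^2 - 6x - 2

Write f(x) = ax^3 + bx^2 + cx + d. Substituting each data point gives a linear system:
  -a + b - c + d = 5
  a + b + c + d = -5
  27a + 9b + 3c + d = 25
  125a + 25b + 5c + d = 143
Solving the system yields a = 1, b = 2, c = -6, d = -2.
So f(x) = x^3 + 2x^2 - 6x - 2.
Check: f(5) = 143. ✓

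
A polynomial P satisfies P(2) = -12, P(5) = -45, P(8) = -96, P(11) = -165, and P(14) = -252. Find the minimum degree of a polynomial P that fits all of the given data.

2

Forward differences of the values at t = 2, 5, 8, 11, 14:
  P  : -12  -45  -96  -165  -252
  Δ  : -33  -51  -69  -87
  Δ^2: -18  -18  -18
  Δ^3: 0  0
  Δ^4: 0
The second differences are constant (-18) and nonzero, while all higher differences vanish, so the minimal degree is 2.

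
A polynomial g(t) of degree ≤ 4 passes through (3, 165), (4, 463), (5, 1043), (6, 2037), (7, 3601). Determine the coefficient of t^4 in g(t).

1

Write g(t) = at^4 + bt^3 + ct^2 + dt + e. Substituting each data point gives a linear system:
  81a + 27b + 9c + 3d + e = 165
  256a + 64b + 16c + 4d + e = 463
  625a + 125b + 25c + 5d + e = 1043
  1296a + 216b + 36c + 6d + e = 2037
  2401a + 343b + 49c + 7d + e = 3601
Solving the system yields a = 1, b = 4, c = -4, d = 3, e = 3.
So g(t) = t^4 + 4t^3 - 4t^2 + 3t + 3.
The leading coefficient is 1.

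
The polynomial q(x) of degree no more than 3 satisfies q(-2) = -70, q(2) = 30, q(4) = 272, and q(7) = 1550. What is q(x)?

Write q(x) = ax^3 + bx^2 + cx + d. Substituting each data point gives a linear system:
  -8a + 4b - 2c + d = -70
  8a + 4b + 2c + d = 30
  64a + 16b + 4c + d = 272
  343a + 49b + 7c + d = 1550
Solving the system yields a = 5, b = -4, c = 5, d = -4.
So q(x) = 5x^3 - 4x^2 + 5x - 4.
Check: q(4) = 272. ✓

q(x) = 5x^3 - 4x^2 + 5x - 4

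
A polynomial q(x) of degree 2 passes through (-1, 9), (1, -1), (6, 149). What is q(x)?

q(x) = 5x^2 - 5x - 1

Write q(x) = ax^2 + bx + c. Substituting each data point gives a linear system:
  a - b + c = 9
  a + b + c = -1
  36a + 6b + c = 149
Solving the system yields a = 5, b = -5, c = -1.
So q(x) = 5x^2 - 5x - 1.
Check: q(1) = -1. ✓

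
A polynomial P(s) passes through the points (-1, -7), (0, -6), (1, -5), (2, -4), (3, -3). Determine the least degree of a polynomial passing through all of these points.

Forward differences of the values at s = -1, 0, 1, 2, 3:
  P  : -7  -6  -5  -4  -3
  Δ  : 1  1  1  1
  Δ^2: 0  0  0
  Δ^3: 0  0
  Δ^4: 0
The first differences are constant (1) and nonzero, while all higher differences vanish, so the minimal degree is 1.

1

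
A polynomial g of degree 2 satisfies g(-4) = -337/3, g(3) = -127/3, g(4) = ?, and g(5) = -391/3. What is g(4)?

The 3 known points determine the degree-2 polynomial uniquely.
Write g(n) = an^2 + bn + c. Substituting each data point gives a linear system:
  16a - 4b + c = -337/3
  9a + 3b + c = -127/3
  25a + 5b + c = -391/3
Solving the system yields a = -6, b = 4, c = -1/3.
So g(n) = -6n^2 + 4n - 1/3.
Then g(4) = -241/3.

-241/3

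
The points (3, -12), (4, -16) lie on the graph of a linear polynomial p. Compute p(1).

Write p(n) = an + b. Substituting each data point gives a linear system:
  3a + b = -12
  4a + b = -16
Solving the system yields a = -4, b = 0.
So p(n) = -4n.
Then p(1) = -4.

-4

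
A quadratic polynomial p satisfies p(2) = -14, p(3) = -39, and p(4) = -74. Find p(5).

-119

Forward differences of the values at u = 2, 3, 4:
  p  : -14  -39  -74
  Δ  : -25  -35
  Δ^2: -10
The second differences are constant, confirming degree 2.
Interpolating (Newton forward form) and evaluating at u = 5 gives p(5) = -119.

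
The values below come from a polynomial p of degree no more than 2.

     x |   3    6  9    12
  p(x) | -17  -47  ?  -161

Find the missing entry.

The 3 known points determine the degree-2 polynomial uniquely.
Write p(x) = ax^2 + bx + c. Substituting each data point gives a linear system:
  9a + 3b + c = -17
  36a + 6b + c = -47
  144a + 12b + c = -161
Solving the system yields a = -1, b = -1, c = -5.
So p(x) = -x^2 - x - 5.
Then p(9) = -95.

-95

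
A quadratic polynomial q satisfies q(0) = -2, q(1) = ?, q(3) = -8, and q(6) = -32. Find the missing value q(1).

The 3 known points determine the degree-2 polynomial uniquely.
Write q(s) = as^2 + bs + c. Substituting each data point gives a linear system:
  c = -2
  9a + 3b + c = -8
  36a + 6b + c = -32
Solving the system yields a = -1, b = 1, c = -2.
So q(s) = -s^2 + s - 2.
Then q(1) = -2.

-2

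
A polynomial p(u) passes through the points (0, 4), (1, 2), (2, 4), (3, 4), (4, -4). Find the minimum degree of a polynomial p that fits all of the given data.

Forward differences of the values at u = 0, 1, 2, 3, 4:
  p  : 4  2  4  4  -4
  Δ  : -2  2  0  -8
  Δ^2: 4  -2  -8
  Δ^3: -6  -6
  Δ^4: 0
The third differences are constant (-6) and nonzero, while all higher differences vanish, so the minimal degree is 3.

3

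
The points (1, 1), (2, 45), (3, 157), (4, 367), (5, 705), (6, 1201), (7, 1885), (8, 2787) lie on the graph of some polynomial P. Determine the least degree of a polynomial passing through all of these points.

3

Forward differences of the values at x = 1, 2, 3, 4, 5, 6, 7, 8:
  P  : 1  45  157  367  705  1201  1885  2787
  Δ  : 44  112  210  338  496  684  902
  Δ^2: 68  98  128  158  188  218
  Δ^3: 30  30  30  30  30
  Δ^4: 0  0  0  0
  Δ^5: 0  0  0
  Δ^6: 0  0
  Δ^7: 0
The third differences are constant (30) and nonzero, while all higher differences vanish, so the minimal degree is 3.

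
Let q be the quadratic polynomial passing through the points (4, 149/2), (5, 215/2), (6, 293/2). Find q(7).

383/2

Write q(s) = as^2 + bs + c. Substituting each data point gives a linear system:
  16a + 4b + c = 149/2
  25a + 5b + c = 215/2
  36a + 6b + c = 293/2
Solving the system yields a = 3, b = 6, c = 5/2.
So q(s) = 3s² + 6s + 5/2.
Then q(7) = 383/2.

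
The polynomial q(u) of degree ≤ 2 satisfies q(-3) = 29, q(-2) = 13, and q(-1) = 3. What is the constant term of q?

-1

Write q(u) = au^2 + bu + c. Substituting each data point gives a linear system:
  9a - 3b + c = 29
  4a - 2b + c = 13
  a - b + c = 3
Solving the system yields a = 3, b = -1, c = -1.
So q(u) = 3u² - u - 1.
The constant term is -1.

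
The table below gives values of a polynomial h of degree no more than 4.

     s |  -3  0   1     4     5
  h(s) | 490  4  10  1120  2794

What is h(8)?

19036

Write h(s) = as^4 + bs^3 + cs^2 + ds + e. Substituting each data point gives a linear system:
  81a - 27b + 9c - 3d + e = 490
  e = 4
  a + b + c + d + e = 10
  256a + 64b + 16c + 4d + e = 1120
  625a + 125b + 25c + 5d + e = 2794
Solving the system yields a = 5, b = -3, c = 1, d = 3, e = 4.
So h(s) = 5s^4 - 3s^3 + s^2 + 3s + 4.
Then h(8) = 19036.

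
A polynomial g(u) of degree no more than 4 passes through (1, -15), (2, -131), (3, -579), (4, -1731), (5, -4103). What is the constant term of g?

-3

Write g(u) = au^4 + bu^3 + cu^2 + du + e. Substituting each data point gives a linear system:
  a + b + c + d + e = -15
  16a + 8b + 4c + 2d + e = -131
  81a + 27b + 9c + 3d + e = -579
  256a + 64b + 16c + 4d + e = -1731
  625a + 125b + 25c + 5d + e = -4103
Solving the system yields a = -6, b = -2, c = -4, d = 0, e = -3.
So g(u) = -6u^4 - 2u^3 - 4u^2 - 3.
The constant term is -3.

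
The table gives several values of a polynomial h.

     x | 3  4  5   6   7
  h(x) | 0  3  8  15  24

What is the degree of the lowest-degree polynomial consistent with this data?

2

Forward differences of the values at x = 3, 4, 5, 6, 7:
  h  : 0  3  8  15  24
  Δ  : 3  5  7  9
  Δ^2: 2  2  2
  Δ^3: 0  0
  Δ^4: 0
The second differences are constant (2) and nonzero, while all higher differences vanish, so the minimal degree is 2.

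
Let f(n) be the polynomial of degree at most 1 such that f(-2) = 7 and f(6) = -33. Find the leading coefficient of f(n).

Write f(n) = an + b. Substituting each data point gives a linear system:
  -2a + b = 7
  6a + b = -33
Solving the system yields a = -5, b = -3.
So f(n) = -5n - 3.
The leading coefficient is -5.

-5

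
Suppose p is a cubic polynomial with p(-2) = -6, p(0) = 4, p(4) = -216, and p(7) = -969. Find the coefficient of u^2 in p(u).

-6

Write p(u) = au^3 + bu^2 + cu + d. Substituting each data point gives a linear system:
  -8a + 4b - 2c + d = -6
  d = 4
  64a + 16b + 4c + d = -216
  343a + 49b + 7c + d = -969
Solving the system yields a = -2, b = -6, c = 1, d = 4.
So p(u) = -2u³ - 6u² + u + 4.
The coefficient of u^2 is -6.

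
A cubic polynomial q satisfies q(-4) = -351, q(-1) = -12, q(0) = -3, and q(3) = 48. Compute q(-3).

Write q(u) = au^3 + bu^2 + cu + d. Substituting each data point gives a linear system:
  -64a + 16b - 4c + d = -351
  -a + b - c + d = -12
  d = -3
  27a + 9b + 3c + d = 48
Solving the system yields a = 4, b = -6, c = -1, d = -3.
So q(u) = 4u^3 - 6u^2 - u - 3.
Then q(-3) = -162.

-162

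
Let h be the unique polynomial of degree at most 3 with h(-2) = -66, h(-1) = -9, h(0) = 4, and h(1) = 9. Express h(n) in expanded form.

Write h(n) = an^3 + bn^2 + cn + d. Substituting each data point gives a linear system:
  -8a + 4b - 2c + d = -66
  -a + b - c + d = -9
  d = 4
  a + b + c + d = 9
Solving the system yields a = 6, b = -4, c = 3, d = 4.
So h(n) = 6n³ - 4n² + 3n + 4.
Check: h(1) = 9. ✓

h(n) = 6n^3 - 4n^2 + 3n + 4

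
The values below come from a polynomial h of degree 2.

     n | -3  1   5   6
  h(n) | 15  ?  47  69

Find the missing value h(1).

The 3 known points determine the degree-2 polynomial uniquely.
Write h(n) = an^2 + bn + c. Substituting each data point gives a linear system:
  9a - 3b + c = 15
  25a + 5b + c = 47
  36a + 6b + c = 69
Solving the system yields a = 2, b = 0, c = -3.
So h(n) = 2n² - 3.
Then h(1) = -1.

-1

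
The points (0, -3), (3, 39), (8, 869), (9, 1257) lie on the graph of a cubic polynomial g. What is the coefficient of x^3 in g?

2

Write g(x) = ax^3 + bx^2 + cx + d. Substituting each data point gives a linear system:
  d = -3
  27a + 9b + 3c + d = 39
  512a + 64b + 8c + d = 869
  729a + 81b + 9c + d = 1257
Solving the system yields a = 2, b = -3, c = 5, d = -3.
So g(x) = 2x³ - 3x² + 5x - 3.
The leading coefficient is 2.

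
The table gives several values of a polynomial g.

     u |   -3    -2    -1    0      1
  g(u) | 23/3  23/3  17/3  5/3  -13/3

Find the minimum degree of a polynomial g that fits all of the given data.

2

Forward differences of the values at u = -3, -2, -1, 0, 1:
  g  : 23/3  23/3  17/3  5/3  -13/3
  Δ  : 0  -2  -4  -6
  Δ^2: -2  -2  -2
  Δ^3: 0  0
  Δ^4: 0
The second differences are constant (-2) and nonzero, while all higher differences vanish, so the minimal degree is 2.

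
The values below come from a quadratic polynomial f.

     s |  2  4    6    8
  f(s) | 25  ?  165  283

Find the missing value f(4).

The 3 known points determine the degree-2 polynomial uniquely.
Write f(s) = as^2 + bs + c. Substituting each data point gives a linear system:
  4a + 2b + c = 25
  36a + 6b + c = 165
  64a + 8b + c = 283
Solving the system yields a = 4, b = 3, c = 3.
So f(s) = 4s² + 3s + 3.
Then f(4) = 79.

79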